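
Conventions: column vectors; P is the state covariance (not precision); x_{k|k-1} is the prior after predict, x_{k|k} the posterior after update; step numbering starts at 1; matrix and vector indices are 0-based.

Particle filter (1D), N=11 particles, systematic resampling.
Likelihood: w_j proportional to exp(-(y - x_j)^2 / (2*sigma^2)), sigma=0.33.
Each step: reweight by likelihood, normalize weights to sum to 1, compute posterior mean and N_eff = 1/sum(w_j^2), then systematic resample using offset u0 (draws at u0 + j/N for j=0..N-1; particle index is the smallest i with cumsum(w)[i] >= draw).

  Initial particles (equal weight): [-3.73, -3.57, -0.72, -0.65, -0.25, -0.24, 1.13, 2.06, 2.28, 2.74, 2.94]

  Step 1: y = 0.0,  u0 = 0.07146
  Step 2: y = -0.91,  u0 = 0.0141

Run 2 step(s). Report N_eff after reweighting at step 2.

step 1: w=[0.0000, 0.0000, 0.0527, 0.0818, 0.4271, 0.4368, 0.0016, 0.0000, 0.0000, 0.0000, 0.0000]  mean=-0.3009  Neff=2.6130  idx=[3, 4, 4, 4, 4, 4, 5, 5, 5, 5, 5]
step 2: w=[0.3583, 0.0661, 0.0661, 0.0661, 0.0661, 0.0661, 0.0622, 0.0622, 0.0622, 0.0622, 0.0622]  mean=-0.3902  Neff=5.8971  idx=[0, 0, 0, 0, 1, 2, 4, 5, 6, 8, 9]

N_eff = 5.8971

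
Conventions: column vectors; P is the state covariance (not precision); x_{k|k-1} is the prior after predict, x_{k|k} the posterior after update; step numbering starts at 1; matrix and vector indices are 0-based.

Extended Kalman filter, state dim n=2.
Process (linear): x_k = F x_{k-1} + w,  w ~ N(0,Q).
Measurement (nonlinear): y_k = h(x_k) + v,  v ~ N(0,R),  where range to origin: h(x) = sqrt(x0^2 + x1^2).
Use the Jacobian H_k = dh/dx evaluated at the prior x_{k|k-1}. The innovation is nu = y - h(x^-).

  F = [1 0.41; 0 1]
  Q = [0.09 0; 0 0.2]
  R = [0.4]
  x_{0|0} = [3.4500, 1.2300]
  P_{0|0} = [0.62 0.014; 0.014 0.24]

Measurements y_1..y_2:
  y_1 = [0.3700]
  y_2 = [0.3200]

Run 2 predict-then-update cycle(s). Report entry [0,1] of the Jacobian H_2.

H_jac[0,1] = 0.2640

step 1: x^-=[3.9543, 1.2300]  P^-=[0.7618 0.1124; 0.1124 0.4400]  H_jac=[0.9549 0.2970]  S=[1.1972]  K=[0.6355; 0.1988]  nu=[-3.7712]  x^+=[1.5577, 0.4802]  P^+=[0.2783 -0.0389; -0.0389 0.3927]
step 2: x^-=[1.7546, 0.4802]  P^-=[0.4025 0.1221; 0.1221 0.5927]  H_jac=[0.9645 0.2640]  S=[0.8779]  K=[0.4789; 0.3124]  nu=[-1.4991]  x^+=[1.0367, 0.0119]  P^+=[0.2011 -0.0092; -0.0092 0.5070]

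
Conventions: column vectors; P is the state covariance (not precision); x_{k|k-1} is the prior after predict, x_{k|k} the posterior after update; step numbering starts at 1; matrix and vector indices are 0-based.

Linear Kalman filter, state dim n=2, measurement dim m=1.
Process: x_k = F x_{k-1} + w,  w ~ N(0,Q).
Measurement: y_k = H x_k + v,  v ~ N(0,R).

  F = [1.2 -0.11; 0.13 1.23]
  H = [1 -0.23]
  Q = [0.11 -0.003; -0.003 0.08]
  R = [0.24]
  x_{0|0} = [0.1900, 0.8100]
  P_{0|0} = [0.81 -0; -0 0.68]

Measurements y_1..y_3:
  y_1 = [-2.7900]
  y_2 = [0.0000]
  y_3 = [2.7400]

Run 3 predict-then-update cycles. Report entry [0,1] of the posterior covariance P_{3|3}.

step 1: x^-=[0.1389, 1.0210]  P^-=[1.2846 0.0314; 0.0314 1.1225]  S=[1.5696]  K=[0.8139; -0.1445]  nu=[-2.6941]  x^+=[-2.0537, 1.4103]  P^+=[0.2450 0.2159; 0.2159 1.0897]
step 2: x^-=[-2.6196, 1.4677]  P^-=[0.4190 0.2034; 0.2034 1.8018]  S=[0.6607]  K=[0.5633; -0.3193]  nu=[2.9571]  x^+=[-0.9538, 0.5234]  P^+=[0.2093 0.3223; 0.3223 1.7344]
step 3: x^-=[-1.2021, 0.5198]  P^-=[0.3473 0.2661; 0.2661 2.8106]  S=[0.6136]  K=[0.4663; -0.6199]  nu=[4.0617]  x^+=[0.6918, -1.9980]  P^+=[0.2139 0.4434; 0.4434 2.5748]

P_post[0,1] = 0.4434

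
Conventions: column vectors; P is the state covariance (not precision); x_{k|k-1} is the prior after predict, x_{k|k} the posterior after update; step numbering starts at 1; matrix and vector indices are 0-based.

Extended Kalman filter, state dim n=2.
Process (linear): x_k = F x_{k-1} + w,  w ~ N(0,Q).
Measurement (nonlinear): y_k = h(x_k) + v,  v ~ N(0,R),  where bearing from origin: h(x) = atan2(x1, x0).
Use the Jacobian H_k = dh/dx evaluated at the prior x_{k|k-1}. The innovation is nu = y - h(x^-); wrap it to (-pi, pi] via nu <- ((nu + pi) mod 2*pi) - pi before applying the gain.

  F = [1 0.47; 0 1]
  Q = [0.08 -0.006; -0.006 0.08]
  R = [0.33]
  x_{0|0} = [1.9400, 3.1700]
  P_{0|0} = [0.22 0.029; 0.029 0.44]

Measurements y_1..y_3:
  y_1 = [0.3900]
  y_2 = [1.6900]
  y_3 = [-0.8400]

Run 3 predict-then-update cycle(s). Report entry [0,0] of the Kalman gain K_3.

K[0,0] = -0.0054

step 1: x^-=[3.4299, 3.1700]  P^-=[0.4245 0.2298; 0.2298 0.5200]  H_jac=[-0.1453 0.1572]  S=[0.3413]  K=[-0.0749; 0.1417]  nu=[-0.3560]  x^+=[3.4566, 3.1195]  P^+=[0.4225 0.2334; 0.2334 0.5131]
step 2: x^-=[4.9227, 3.1195]  P^-=[0.8353 0.4686; 0.4686 0.5931]  H_jac=[-0.0918 0.1449]  S=[0.3370]  K=[-0.0261; 0.1274]  nu=[1.1252]  x^+=[4.8933, 3.2629]  P^+=[0.8351 0.4697; 0.4697 0.5877]
step 3: x^-=[6.4269, 3.2629]  P^-=[1.4864 0.7399; 0.7399 0.6677]  H_jac=[-0.0628 0.1237]  S=[0.3346]  K=[-0.0054; 0.1080]  nu=[-1.3098]  x^+=[6.4340, 3.1214]  P^+=[1.4864 0.7401; 0.7401 0.6638]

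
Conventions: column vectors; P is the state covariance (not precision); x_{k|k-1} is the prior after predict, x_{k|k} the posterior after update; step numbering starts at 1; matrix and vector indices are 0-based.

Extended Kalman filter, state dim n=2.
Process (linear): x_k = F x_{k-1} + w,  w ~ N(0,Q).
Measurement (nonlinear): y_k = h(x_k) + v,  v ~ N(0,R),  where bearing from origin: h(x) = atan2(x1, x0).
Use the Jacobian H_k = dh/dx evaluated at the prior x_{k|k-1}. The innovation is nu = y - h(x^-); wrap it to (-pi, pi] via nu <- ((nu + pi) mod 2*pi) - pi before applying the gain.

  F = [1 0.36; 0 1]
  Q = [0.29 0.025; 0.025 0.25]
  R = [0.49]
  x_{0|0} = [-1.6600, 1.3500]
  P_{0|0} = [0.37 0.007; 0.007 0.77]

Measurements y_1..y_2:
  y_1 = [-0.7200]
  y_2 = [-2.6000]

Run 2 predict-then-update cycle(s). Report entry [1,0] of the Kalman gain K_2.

K[1,0] = 0.0582

step 1: x^-=[-1.1740, 1.3500]  P^-=[0.7648 0.3092; 0.3092 1.0200]  H_jac=[-0.4218 -0.3668]  S=[0.8589]  K=[-0.5076; -0.5874]  nu=[-3.0066]  x^+=[0.3521, 3.1160]  P^+=[0.5435 0.0531; 0.0531 0.7236]
step 2: x^-=[1.4739, 3.1160]  P^-=[0.9655 0.3386; 0.3386 0.9736]  H_jac=[-0.2622 0.1240]  S=[0.5494]  K=[-0.3845; 0.0582]  nu=[2.5542]  x^+=[0.4919, 3.2647]  P^+=[0.8843 0.3509; 0.3509 0.9718]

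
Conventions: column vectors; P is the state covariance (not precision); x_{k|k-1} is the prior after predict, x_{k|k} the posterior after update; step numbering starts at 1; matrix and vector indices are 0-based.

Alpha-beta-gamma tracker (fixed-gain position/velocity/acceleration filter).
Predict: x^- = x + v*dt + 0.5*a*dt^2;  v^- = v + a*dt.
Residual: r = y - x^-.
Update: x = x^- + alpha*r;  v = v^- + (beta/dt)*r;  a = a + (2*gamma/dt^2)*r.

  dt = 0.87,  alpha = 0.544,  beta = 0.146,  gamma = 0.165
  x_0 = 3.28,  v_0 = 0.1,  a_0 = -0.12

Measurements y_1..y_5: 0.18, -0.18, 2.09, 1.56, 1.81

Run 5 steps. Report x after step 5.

x_post = 0.3511

step 1: x_pred=3.3216  r=-3.1416  x^+=1.6126  v^+=-0.5316  a^+=-1.4897
step 2: x_pred=0.5863  r=-0.7663  x^+=0.1694  v^+=-1.9562  a^+=-1.8238
step 3: x_pred=-2.2227  r=4.3127  x^+=0.1234  v^+=-2.8192  a^+=0.0565
step 4: x_pred=-2.3079  r=3.8679  x^+=-0.2038  v^+=-2.1209  a^+=1.7429
step 5: x_pred=-1.3894  r=3.1994  x^+=0.3511  v^+=-0.0677  a^+=3.1378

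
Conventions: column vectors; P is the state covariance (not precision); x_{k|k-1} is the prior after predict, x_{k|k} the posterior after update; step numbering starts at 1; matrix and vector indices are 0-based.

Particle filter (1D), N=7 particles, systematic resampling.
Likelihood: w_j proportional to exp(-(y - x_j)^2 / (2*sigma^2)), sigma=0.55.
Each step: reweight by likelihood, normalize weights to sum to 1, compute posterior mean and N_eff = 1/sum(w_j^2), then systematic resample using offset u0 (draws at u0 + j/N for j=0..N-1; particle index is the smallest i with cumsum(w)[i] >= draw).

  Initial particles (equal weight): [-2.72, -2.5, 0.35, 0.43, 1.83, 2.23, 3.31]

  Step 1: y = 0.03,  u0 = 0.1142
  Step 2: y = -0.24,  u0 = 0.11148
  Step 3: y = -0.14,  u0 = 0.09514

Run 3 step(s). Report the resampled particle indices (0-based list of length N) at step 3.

step 1: w=[0.0000, 0.0000, 0.5221, 0.4747, 0.0029, 0.0002, 0.0000]  mean=0.3926  Neff=2.0081  idx=[2, 2, 2, 3, 3, 3, 3]
step 2: w=[0.1566, 0.1566, 0.1566, 0.1326, 0.1326, 0.1326, 0.1326]  mean=0.3924  Neff=6.9518  idx=[0, 1, 2, 3, 4, 5, 6]
step 3: w=[0.1544, 0.1544, 0.1544, 0.1342, 0.1342, 0.1342, 0.1342]  mean=0.3929  Neff=6.9659  idx=[0, 1, 2, 3, 4, 5, 6]

resampled_idx = [0, 1, 2, 3, 4, 5, 6]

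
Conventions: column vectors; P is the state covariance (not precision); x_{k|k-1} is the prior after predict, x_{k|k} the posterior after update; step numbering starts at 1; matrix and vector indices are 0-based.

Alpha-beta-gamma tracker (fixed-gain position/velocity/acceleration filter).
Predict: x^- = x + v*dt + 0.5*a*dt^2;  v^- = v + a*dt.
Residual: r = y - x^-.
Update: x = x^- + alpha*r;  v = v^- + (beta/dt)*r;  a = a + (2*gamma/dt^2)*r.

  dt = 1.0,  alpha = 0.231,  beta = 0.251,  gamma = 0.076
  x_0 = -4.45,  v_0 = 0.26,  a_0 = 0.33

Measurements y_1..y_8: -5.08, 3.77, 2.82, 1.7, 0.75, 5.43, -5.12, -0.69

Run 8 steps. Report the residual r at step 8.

step 1: x_pred=-4.0250  r=-1.0550  x^+=-4.2687  v^+=0.3252  a^+=0.1696
step 2: x_pred=-3.8587  r=7.6287  x^+=-2.0965  v^+=2.4096  a^+=1.3292
step 3: x_pred=0.9778  r=1.8422  x^+=1.4033  v^+=4.2012  a^+=1.6092
step 4: x_pred=6.4092  r=-4.7092  x^+=5.3214  v^+=4.6285  a^+=0.8934
step 5: x_pred=10.3965  r=-9.6465  x^+=8.1682  v^+=3.1006  a^+=-0.5728
step 6: x_pred=10.9824  r=-5.5524  x^+=9.6998  v^+=1.1341  a^+=-1.4168
step 7: x_pred=10.1255  r=-15.2455  x^+=6.6038  v^+=-4.1093  a^+=-3.7341
step 8: x_pred=0.6274  r=-1.3174  x^+=0.3231  v^+=-8.1741  a^+=-3.9344

resid = -1.3174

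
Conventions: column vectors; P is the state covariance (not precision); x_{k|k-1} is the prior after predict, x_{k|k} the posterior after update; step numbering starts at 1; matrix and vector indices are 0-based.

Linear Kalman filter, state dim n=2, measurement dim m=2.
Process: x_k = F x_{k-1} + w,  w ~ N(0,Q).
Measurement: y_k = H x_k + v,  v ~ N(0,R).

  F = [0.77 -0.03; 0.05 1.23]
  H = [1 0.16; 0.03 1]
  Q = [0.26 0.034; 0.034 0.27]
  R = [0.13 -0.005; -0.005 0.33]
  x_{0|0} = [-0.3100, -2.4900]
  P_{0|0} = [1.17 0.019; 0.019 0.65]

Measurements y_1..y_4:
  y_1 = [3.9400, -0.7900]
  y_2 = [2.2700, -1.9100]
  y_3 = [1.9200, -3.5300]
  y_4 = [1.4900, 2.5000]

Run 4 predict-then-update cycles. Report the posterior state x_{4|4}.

step 1: x^-=[-0.1640, -3.0782]  P^-=[0.9534 0.0730; 0.0730 1.2586]  S=[1.1390 0.2984; 0.2984 1.5939]  K=[0.8734 -0.0997; 0.0354 0.7844]  nu=[4.5965, 2.2931]  x^+=[3.6221, -1.1165]  P^+=[0.1206 -0.0409; -0.0409 0.2599]
step 2: x^-=[2.8225, -1.1922]  P^-=[0.3336 -0.0096; -0.0096 0.6585]  S=[0.4774 0.1007; 0.1007 0.9882]  K=[0.7108 -0.0720; 0.0614 0.6598]  nu=[-0.3617, -0.8024]  x^+=[2.6232, -1.7439]  P^+=[0.0976 -0.0303; -0.0303 0.2183]
step 3: x^-=[2.0722, -2.0138]  P^-=[0.3195 0.0011; 0.0011 0.5968]  S=[0.4651 0.1012; 0.1012 0.9272]  K=[0.7014 -0.0650; 0.0693 0.6362]  nu=[0.1700, -1.5784]  x^+=[2.2941, -3.0062]  P^+=[0.0960 -0.0278; -0.0278 0.2104]
step 4: x^-=[1.8566, -3.5829]  P^-=[0.3184 0.0036; 0.0036 0.5852]  S=[0.4645 0.1018; 0.1018 0.9157]  K=[0.7006 -0.0635; 0.0710 0.6313]  nu=[0.2066, 6.0272]  x^+=[1.6185, 0.2367]  P^+=[0.0958 -0.0273; -0.0273 0.2088]

x_post = [1.6185, 0.2367]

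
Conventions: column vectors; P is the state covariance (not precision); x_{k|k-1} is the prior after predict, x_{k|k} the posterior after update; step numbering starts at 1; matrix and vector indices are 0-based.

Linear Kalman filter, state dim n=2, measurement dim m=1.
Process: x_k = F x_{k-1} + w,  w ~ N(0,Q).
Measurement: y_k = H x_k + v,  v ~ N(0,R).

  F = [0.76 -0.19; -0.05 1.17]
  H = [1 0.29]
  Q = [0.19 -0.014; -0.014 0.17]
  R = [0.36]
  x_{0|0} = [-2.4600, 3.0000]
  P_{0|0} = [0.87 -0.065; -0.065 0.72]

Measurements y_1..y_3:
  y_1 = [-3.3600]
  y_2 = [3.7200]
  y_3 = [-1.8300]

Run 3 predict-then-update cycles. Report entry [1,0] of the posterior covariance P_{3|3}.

step 1: x^-=[-2.4396, 3.6330]  P^-=[0.7373 -0.2655; -0.2655 1.1654]  S=[1.0413]  K=[0.6341; 0.0696]  nu=[-1.9740]  x^+=[-3.6913, 3.4957]  P^+=[0.3186 -0.3115; -0.3115 1.1603]
step 2: x^-=[-3.4696, 4.2745]  P^-=[0.5059 -0.5640; -0.5640 1.7956]  S=[0.6898]  K=[0.4963; -0.0627]  nu=[5.9500]  x^+=[-0.5168, 3.9017]  P^+=[0.3360 -0.5425; -0.5425 1.7929]
step 3: x^-=[-1.1341, 4.5908]  P^-=[0.6055 -0.9129; -0.9129 2.6887]  S=[0.6621]  K=[0.5146; -0.2011]  nu=[-2.0272]  x^+=[-2.1773, 4.9986]  P^+=[0.4301 -0.8444; -0.8444 2.6619]

P_post[1,0] = -0.8444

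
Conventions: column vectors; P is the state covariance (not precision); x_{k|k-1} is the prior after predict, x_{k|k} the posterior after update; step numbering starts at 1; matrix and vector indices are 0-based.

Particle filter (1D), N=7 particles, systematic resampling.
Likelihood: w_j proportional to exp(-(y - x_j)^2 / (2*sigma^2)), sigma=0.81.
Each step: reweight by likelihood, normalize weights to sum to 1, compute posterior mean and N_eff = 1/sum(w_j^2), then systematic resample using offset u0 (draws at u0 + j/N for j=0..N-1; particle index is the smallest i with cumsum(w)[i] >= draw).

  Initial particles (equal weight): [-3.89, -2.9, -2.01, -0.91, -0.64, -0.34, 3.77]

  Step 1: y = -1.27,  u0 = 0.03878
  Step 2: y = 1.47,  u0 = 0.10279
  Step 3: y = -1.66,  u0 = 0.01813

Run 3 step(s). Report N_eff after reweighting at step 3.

N_eff = 6.2935

step 1: w=[0.0018, 0.0446, 0.2227, 0.3062, 0.2498, 0.1749, 0.0000]  mean=-1.0820  Neff=4.1958  idx=[1, 2, 3, 3, 4, 4, 5]
step 2: w=[0.0000, 0.0006, 0.0757, 0.0757, 0.1906, 0.1906, 0.4670]  mean=-0.5415  Neff=3.3096  idx=[3, 4, 5, 5, 6, 6, 6]
step 3: w=[0.2323, 0.1614, 0.1614, 0.1614, 0.0945, 0.0945, 0.0945]  mean=-0.6177  Neff=6.2935  idx=[0, 0, 1, 2, 3, 4, 5]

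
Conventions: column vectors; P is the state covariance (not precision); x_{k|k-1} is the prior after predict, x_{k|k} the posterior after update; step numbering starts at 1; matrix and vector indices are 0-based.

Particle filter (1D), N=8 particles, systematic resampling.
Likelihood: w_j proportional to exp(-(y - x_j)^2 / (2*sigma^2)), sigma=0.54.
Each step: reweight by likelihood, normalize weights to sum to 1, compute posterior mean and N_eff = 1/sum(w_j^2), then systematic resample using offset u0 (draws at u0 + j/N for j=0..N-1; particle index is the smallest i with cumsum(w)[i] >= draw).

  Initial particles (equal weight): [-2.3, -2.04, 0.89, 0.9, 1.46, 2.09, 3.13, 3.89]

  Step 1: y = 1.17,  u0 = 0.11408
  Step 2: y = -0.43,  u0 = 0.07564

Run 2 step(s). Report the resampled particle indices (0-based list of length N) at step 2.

resampled_idx = [0, 0, 1, 2, 2, 3, 4, 4]

step 1: w=[0.0000, 0.0000, 0.3059, 0.3088, 0.3029, 0.0820, 0.0005, 0.0000]  mean=1.1652  Neff=3.4798  idx=[2, 2, 3, 3, 3, 4, 4, 5]
step 2: w=[0.2019, 0.2019, 0.1929, 0.1929, 0.1929, 0.0088, 0.0088, 0.0001]  mean=0.9059  Neff=5.1740  idx=[0, 0, 1, 2, 2, 3, 4, 4]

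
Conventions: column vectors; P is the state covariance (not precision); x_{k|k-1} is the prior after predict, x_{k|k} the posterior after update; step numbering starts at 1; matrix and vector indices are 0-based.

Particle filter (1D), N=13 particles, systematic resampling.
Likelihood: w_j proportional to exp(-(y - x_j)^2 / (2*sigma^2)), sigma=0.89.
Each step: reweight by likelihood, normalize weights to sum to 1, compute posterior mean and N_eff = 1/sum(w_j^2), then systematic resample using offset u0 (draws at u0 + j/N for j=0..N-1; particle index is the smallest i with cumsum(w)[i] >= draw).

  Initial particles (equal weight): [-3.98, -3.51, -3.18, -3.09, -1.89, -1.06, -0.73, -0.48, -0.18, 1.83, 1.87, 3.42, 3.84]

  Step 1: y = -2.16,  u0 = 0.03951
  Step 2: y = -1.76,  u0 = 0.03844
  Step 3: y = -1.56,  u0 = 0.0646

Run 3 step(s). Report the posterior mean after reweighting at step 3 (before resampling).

step 1: w=[0.0354, 0.0908, 0.1487, 0.1662, 0.2739, 0.1336, 0.0789, 0.0483, 0.0241, 0.0000, 0.0000, 0.0000, 0.0000]  mean=-2.1905  Neff=6.2015  idx=[1, 1, 2, 2, 3, 3, 4, 4, 4, 5, 5, 6, 7]
step 2: w=[0.0213, 0.0213, 0.0411, 0.0411, 0.0481, 0.0481, 0.1453, 0.1453, 0.1453, 0.1078, 0.1078, 0.0752, 0.0522]  mean=-1.8406  Neff=9.6240  idx=[1, 3, 5, 6, 6, 7, 7, 8, 8, 9, 10, 11, 12]
step 3: w=[0.0101, 0.0213, 0.0255, 0.1044, 0.1044, 0.1044, 0.1044, 0.1044, 0.1044, 0.0955, 0.0955, 0.0724, 0.0535]  mean=-1.6466  Neff=10.7653  idx=[3, 3, 4, 5, 6, 6, 7, 8, 8, 9, 10, 11, 12]

post_mean = -1.6466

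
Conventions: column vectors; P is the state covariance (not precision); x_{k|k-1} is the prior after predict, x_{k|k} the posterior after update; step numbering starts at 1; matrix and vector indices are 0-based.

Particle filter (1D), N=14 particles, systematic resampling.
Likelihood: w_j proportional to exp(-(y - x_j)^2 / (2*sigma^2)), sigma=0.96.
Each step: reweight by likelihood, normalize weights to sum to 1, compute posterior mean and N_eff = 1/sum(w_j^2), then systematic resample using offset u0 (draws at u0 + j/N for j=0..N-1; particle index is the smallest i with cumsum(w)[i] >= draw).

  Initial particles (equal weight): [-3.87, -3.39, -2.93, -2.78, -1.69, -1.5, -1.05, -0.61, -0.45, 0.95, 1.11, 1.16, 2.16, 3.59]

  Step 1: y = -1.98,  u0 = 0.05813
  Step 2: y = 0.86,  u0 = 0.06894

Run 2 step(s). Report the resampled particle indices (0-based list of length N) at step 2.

resampled_idx = [7, 9, 10, 11, 11, 12, 12, 12, 12, 13, 13, 13, 13, 13]

step 1: w=[0.0292, 0.0690, 0.1243, 0.1434, 0.1938, 0.1790, 0.1269, 0.0733, 0.0570, 0.0019, 0.0011, 0.0010, 0.0000, 0.0000]  mean=-1.9053  Neff=7.3539  idx=[1, 2, 2, 3, 3, 4, 4, 4, 5, 5, 6, 6, 7, 8]
step 2: w=[0.0000, 0.0004, 0.0004, 0.0006, 0.0006, 0.0251, 0.0251, 0.0251, 0.0417, 0.0417, 0.1183, 0.1183, 0.2651, 0.3374]  mean=-0.8204  Neff=4.5978  idx=[7, 9, 10, 11, 11, 12, 12, 12, 12, 13, 13, 13, 13, 13]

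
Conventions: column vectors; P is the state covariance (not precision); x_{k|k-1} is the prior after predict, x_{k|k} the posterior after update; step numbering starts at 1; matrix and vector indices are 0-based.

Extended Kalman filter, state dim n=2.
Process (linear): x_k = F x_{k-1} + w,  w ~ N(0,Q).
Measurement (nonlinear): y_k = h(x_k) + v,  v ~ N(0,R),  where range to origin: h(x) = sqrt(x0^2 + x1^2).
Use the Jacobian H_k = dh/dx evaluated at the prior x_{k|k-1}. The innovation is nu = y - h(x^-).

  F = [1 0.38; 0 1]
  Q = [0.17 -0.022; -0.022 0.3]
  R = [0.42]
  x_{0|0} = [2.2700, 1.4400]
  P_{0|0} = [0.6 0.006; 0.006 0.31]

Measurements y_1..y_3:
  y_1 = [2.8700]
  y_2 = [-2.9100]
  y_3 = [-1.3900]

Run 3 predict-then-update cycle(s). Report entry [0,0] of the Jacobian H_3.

step 1: x^-=[2.8172, 1.4400]  P^-=[0.8193 0.1018; 0.1018 0.6100]  H_jac=[0.8904 0.4551]  S=[1.2785]  K=[0.6069; 0.2881]  nu=[-0.2939]  x^+=[2.6388, 1.3553]  P^+=[0.3485 -0.1217; -0.1217 0.5039]
step 2: x^-=[3.1539, 1.3553]  P^-=[0.4987 0.0478; 0.0478 0.8039]  H_jac=[0.9188 0.3948]  S=[1.0010]  K=[0.4766; 0.3610]  nu=[-6.3428]  x^+=[0.1308, -0.9341]  P^+=[0.2713 -0.1244; -0.1244 0.6735]
step 3: x^-=[-0.2242, -0.9341]  P^-=[0.4440 0.1095; 0.1095 0.9735]  H_jac=[-0.2334 -0.9724]  S=[1.4144]  K=[-0.1486; -0.6874]  nu=[-2.3506]  x^+=[0.1250, 0.6816]  P^+=[0.4128 -0.0349; -0.0349 0.3053]

H_jac[0,0] = -0.2334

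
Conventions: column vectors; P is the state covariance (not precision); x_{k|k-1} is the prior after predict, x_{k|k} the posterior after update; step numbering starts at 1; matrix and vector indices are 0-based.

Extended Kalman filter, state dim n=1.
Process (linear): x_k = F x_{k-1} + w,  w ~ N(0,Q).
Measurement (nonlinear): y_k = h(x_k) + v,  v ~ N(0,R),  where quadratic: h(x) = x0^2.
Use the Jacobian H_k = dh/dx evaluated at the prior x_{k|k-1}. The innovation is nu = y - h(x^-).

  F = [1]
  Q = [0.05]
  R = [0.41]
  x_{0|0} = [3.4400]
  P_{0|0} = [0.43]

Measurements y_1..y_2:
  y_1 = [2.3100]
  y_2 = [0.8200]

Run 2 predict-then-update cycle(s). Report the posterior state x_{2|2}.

step 1: x^-=[3.4400]  P^-=[0.4800]  H_jac=[6.8800]  S=[23.1305]  K=[0.1428]  nu=[-9.5236]  x^+=[2.0803]  P^+=[0.0085]
step 2: x^-=[2.0803]  P^-=[0.0585]  H_jac=[4.1606]  S=[1.4228]  K=[0.1711]  nu=[-3.5076]  x^+=[1.4802]  P^+=[0.0169]

x_post = [1.4802]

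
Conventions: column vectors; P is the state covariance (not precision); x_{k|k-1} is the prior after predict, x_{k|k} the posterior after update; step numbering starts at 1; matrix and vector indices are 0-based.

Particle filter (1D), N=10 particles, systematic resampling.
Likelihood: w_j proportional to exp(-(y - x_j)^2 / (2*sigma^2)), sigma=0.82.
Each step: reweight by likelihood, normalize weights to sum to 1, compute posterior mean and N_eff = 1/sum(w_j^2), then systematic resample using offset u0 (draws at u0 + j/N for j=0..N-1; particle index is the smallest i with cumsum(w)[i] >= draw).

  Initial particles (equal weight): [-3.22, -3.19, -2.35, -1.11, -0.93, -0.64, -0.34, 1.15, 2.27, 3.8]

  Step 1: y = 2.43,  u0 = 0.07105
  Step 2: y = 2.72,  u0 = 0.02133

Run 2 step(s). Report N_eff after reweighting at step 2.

step 1: w=[0.0000, 0.0000, 0.0000, 0.0001, 0.0001, 0.0006, 0.0022, 0.1934, 0.6417, 0.1620]  mean=2.2931  Neff=2.1036  idx=[7, 7, 8, 8, 8, 8, 8, 8, 9, 9]
step 2: w=[0.0253, 0.0253, 0.1361, 0.1361, 0.1361, 0.1361, 0.1361, 0.1361, 0.0665, 0.0665]  mean=2.4167  Neff=8.2494  idx=[0, 2, 3, 3, 4, 5, 6, 6, 7, 8]

N_eff = 8.2494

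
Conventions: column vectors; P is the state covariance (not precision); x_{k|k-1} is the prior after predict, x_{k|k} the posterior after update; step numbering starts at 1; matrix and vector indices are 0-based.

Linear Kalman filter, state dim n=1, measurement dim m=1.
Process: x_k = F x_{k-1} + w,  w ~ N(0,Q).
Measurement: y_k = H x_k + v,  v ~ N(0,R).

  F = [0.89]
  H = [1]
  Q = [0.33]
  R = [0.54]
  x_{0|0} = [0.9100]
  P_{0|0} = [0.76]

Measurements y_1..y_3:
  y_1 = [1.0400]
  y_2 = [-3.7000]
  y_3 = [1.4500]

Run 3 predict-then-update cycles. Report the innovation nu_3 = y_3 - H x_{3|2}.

step 1: x^-=[0.8099]  P^-=[0.9320]  S=[1.4720]  K=[0.6332]  nu=[0.2301]  x^+=[0.9556]  P^+=[0.3419]
step 2: x^-=[0.8505]  P^-=[0.6008]  S=[1.1408]  K=[0.5267]  nu=[-4.5505]  x^+=[-1.5461]  P^+=[0.2844]
step 3: x^-=[-1.3760]  P^-=[0.5553]  S=[1.0953]  K=[0.5070]  nu=[2.8260]  x^+=[0.0567]  P^+=[0.2738]

innov = [2.8260]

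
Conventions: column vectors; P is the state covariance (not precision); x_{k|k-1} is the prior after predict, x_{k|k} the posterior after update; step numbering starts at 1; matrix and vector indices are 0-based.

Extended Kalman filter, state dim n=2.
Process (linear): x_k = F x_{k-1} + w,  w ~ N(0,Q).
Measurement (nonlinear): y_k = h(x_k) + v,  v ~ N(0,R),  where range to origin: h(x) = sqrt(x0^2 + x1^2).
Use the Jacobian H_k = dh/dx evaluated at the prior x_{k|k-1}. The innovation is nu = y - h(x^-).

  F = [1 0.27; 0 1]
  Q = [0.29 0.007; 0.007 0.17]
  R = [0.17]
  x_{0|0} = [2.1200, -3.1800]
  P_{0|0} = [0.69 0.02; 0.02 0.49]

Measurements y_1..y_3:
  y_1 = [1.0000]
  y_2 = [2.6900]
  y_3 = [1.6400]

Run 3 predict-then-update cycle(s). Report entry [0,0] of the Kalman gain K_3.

step 1: x^-=[1.2614, -3.1800]  P^-=[1.0265 0.1593; 0.1593 0.6600]  H_jac=[0.3687 -0.9295]  S=[0.7706]  K=[0.2990; -0.7199]  nu=[-2.4210]  x^+=[0.5375, -1.4371]  P^+=[0.9576 0.3252; 0.3252 0.2606]
step 2: x^-=[0.1495, -1.4371]  P^-=[1.4422 0.4025; 0.4025 0.4306]  H_jac=[0.1034 -0.9946]  S=[0.5286]  K=[-0.4752; -0.7315]  nu=[1.2451]  x^+=[-0.4422, -2.3479]  P^+=[1.3229 0.2188; 0.2188 0.1478]
step 3: x^-=[-1.0761, -2.3479]  P^-=[1.7418 0.2657; 0.2657 0.3178]  H_jac=[-0.4166 -0.9091]  S=[0.9363]  K=[-1.0331; -0.4268]  nu=[-0.9428]  x^+=[-0.1021, -1.9456]  P^+=[0.7425 -0.1471; -0.1471 0.1472]

K[0,0] = -1.0331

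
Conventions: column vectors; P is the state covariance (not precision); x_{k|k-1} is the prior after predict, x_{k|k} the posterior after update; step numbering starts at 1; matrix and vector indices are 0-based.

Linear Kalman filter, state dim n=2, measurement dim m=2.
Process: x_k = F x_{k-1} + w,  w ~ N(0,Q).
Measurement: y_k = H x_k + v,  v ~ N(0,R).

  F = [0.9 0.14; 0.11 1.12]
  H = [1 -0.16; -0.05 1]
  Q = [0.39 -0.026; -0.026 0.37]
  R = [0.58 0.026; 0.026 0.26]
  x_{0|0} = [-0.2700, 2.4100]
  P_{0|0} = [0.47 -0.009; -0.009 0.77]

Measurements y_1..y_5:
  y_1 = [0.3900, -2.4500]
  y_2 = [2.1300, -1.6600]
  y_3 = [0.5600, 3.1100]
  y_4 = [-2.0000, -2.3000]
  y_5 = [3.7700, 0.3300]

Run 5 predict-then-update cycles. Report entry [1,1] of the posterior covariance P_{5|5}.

step 1: x^-=[0.0944, 2.6695]  P^-=[0.7835 0.1321; 0.1321 1.3394]  S=[1.3556 -0.0944; -0.0944 1.5881]  K=[0.5688 0.0923; -0.0023 0.8391]  nu=[0.7227, -5.1148]  x^+=[0.0335, -1.6238]  P^+=[0.3413 0.0558; 0.0558 0.2209]
step 2: x^-=[-0.1972, -1.8150]  P^-=[0.6848 0.0996; 0.0996 0.6650]  S=[1.2500 -0.0143; -0.0143 0.9167]  K=[0.5360 0.0796; 0.0028 0.7200]  nu=[2.0368, 0.1451]  x^+=[0.9062, -1.7049]  P^+=[0.3211 0.0507; 0.0507 0.1898]
step 3: x^-=[0.5769, -1.8098]  P^-=[0.6666 0.0874; 0.0874 0.6245]  S=[1.2346 -0.0191; -0.0191 0.8774]  K=[0.5297 0.0732; 0.0008 0.7068]  nu=[-0.3064, 4.9486]  x^+=[0.7768, 1.6875]  P^+=[0.3169 0.0487; 0.0487 0.1862]
step 4: x^-=[0.9353, 1.9754]  P^-=[0.6626 0.0844; 0.0844 0.6194]  S=[1.2315 -0.0212; -0.0212 0.8726]  K=[0.5283 0.0715; 0.0002 0.7050]  nu=[-2.6193, -4.2287]  x^+=[-0.7511, -1.0062]  P^+=[0.3160 0.0481; 0.0481 0.1857]
step 5: x^-=[-0.8168, -1.2095]  P^-=[0.6617 0.0837; 0.0837 0.6186]  S=[1.2308 -0.0217; -0.0217 0.8719]  K=[0.5280 0.0712; 0.0000 0.7047]  nu=[4.3933, 1.4987]  x^+=[1.6096, -0.1534]  P^+=[0.3158 0.0480; 0.0480 0.1856]

P_post[1,1] = 0.1856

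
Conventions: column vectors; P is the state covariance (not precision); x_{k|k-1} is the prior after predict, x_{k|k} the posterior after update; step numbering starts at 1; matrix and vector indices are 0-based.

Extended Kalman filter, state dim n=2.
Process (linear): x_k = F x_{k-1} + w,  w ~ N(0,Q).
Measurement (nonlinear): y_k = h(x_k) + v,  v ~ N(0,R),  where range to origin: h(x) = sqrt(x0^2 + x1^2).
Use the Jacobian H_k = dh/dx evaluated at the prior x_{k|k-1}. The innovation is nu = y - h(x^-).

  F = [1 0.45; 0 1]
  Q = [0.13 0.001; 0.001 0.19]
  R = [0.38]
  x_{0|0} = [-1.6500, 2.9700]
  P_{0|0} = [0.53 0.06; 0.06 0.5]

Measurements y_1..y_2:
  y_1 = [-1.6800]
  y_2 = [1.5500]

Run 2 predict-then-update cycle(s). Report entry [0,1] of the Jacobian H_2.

step 1: x^-=[-0.3135, 2.9700]  P^-=[0.8153 0.2860; 0.2860 0.6900]  H_jac=[-0.1050 0.9945]  S=[1.0117]  K=[0.1965; 0.6486]  nu=[-4.6665]  x^+=[-1.2307, -0.0567]  P^+=[0.7762 0.1570; 0.1570 0.2644]
step 2: x^-=[-1.2562, -0.0567]  P^-=[1.1010 0.2770; 0.2770 0.4544]  H_jac=[-0.9990 -0.0451]  S=[1.5047]  K=[-0.7393; -0.1975]  nu=[0.2925]  x^+=[-1.4725, -0.1145]  P^+=[0.2786 0.0573; 0.0573 0.3957]

H_jac[0,1] = -0.0451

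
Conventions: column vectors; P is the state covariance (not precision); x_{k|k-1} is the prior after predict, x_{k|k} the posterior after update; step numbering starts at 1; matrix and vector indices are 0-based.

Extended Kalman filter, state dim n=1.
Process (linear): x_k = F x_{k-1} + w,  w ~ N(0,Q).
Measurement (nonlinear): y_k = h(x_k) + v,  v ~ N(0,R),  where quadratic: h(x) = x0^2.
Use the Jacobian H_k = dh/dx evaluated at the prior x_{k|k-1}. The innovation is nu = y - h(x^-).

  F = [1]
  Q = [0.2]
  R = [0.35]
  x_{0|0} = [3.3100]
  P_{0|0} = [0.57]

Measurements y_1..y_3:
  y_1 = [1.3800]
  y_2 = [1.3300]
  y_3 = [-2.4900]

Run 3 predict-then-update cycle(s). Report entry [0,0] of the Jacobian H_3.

H_jac[0,0] = 2.7111

step 1: x^-=[3.3100]  P^-=[0.7700]  H_jac=[6.6200]  S=[34.0948]  K=[0.1495]  nu=[-9.5761]  x^+=[1.8783]  P^+=[0.0079]
step 2: x^-=[1.8783]  P^-=[0.2079]  H_jac=[3.7566]  S=[3.2840]  K=[0.2378]  nu=[-2.1980]  x^+=[1.3556]  P^+=[0.0222]
step 3: x^-=[1.3556]  P^-=[0.2222]  H_jac=[2.7111]  S=[1.9829]  K=[0.3037]  nu=[-4.3275]  x^+=[0.0411]  P^+=[0.0392]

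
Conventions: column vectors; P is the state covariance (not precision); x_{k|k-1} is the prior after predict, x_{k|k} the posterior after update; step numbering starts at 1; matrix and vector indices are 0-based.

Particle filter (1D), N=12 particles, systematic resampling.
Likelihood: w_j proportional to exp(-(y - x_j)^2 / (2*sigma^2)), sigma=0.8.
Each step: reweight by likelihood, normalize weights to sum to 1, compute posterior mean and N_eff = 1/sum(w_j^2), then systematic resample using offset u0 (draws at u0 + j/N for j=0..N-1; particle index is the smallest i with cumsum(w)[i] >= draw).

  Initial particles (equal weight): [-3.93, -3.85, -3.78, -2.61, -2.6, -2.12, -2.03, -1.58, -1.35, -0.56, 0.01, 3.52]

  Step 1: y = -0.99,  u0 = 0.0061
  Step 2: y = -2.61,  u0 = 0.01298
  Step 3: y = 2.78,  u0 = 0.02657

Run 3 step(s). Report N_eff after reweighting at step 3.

step 1: w=[0.0003, 0.0004, 0.0006, 0.0318, 0.0326, 0.0910, 0.1060, 0.1880, 0.2230, 0.2135, 0.1130, 0.0000]  mean=-1.2969  Neff=6.0609  idx=[3, 5, 6, 6, 7, 7, 8, 8, 8, 9, 9, 10]
step 2: w=[0.1928, 0.1598, 0.1482, 0.1482, 0.0842, 0.0842, 0.0558, 0.0558, 0.0558, 0.0072, 0.0072, 0.0009]  mean=-1.9436  Neff=7.6783  idx=[0, 0, 0, 1, 1, 2, 3, 3, 4, 5, 6, 8]
step 3: w=[0.0000, 0.0000, 0.0000, 0.0018, 0.0018, 0.0035, 0.0035, 0.0035, 0.0881, 0.0881, 0.4049, 0.4049]  mean=-1.4005  Neff=2.9122  idx=[8, 9, 10, 10, 10, 10, 10, 11, 11, 11, 11, 11]

N_eff = 2.9122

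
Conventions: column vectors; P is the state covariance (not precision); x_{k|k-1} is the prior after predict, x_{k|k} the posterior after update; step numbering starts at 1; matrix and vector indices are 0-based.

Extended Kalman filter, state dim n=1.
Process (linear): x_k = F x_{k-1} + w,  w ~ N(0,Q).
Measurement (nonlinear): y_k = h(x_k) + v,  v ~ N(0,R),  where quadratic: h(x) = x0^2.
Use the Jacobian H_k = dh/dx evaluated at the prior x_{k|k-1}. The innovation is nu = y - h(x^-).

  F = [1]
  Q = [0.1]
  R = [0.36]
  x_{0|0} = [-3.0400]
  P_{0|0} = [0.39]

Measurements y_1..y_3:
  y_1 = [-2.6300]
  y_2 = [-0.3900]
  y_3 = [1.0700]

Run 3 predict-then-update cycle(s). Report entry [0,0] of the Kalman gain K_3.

K[0,0] = -0.3115

step 1: x^-=[-3.0400]  P^-=[0.4900]  H_jac=[-6.0800]  S=[18.4735]  K=[-0.1613]  nu=[-11.8716]  x^+=[-1.1255]  P^+=[0.0095]
step 2: x^-=[-1.1255]  P^-=[0.1095]  H_jac=[-2.2510]  S=[0.9151]  K=[-0.2695]  nu=[-1.6567]  x^+=[-0.6790]  P^+=[0.0431]
step 3: x^-=[-0.6790]  P^-=[0.1431]  H_jac=[-1.3581]  S=[0.6239]  K=[-0.3115]  nu=[0.6089]  x^+=[-0.8687]  P^+=[0.0826]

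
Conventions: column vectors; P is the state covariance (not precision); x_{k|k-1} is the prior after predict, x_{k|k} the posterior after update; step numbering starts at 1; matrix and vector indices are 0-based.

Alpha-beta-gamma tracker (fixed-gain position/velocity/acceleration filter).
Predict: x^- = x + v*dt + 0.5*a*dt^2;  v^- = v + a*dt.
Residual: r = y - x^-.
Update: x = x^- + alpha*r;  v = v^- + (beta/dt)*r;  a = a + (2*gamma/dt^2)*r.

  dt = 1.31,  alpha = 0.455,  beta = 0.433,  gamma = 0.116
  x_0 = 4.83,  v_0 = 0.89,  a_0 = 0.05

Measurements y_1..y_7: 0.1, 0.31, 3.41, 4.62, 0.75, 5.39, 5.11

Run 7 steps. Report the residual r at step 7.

step 1: x_pred=6.0388  r=-5.9388  x^+=3.3366  v^+=-1.0075  a^+=-0.7529
step 2: x_pred=1.3709  r=-1.0609  x^+=0.8882  v^+=-2.3444  a^+=-0.8963
step 3: x_pred=-2.9520  r=6.3620  x^+=-0.0573  v^+=-1.4156  a^+=-0.0362
step 4: x_pred=-1.9429  r=6.5629  x^+=1.0432  v^+=0.7062  a^+=0.8510
step 5: x_pred=2.6986  r=-1.9486  x^+=1.8120  v^+=1.1770  a^+=0.5876
step 6: x_pred=3.8580  r=1.5320  x^+=4.5551  v^+=2.4531  a^+=0.7947
step 7: x_pred=8.4506  r=-3.3406  x^+=6.9306  v^+=2.3900  a^+=0.3431

resid = -3.3406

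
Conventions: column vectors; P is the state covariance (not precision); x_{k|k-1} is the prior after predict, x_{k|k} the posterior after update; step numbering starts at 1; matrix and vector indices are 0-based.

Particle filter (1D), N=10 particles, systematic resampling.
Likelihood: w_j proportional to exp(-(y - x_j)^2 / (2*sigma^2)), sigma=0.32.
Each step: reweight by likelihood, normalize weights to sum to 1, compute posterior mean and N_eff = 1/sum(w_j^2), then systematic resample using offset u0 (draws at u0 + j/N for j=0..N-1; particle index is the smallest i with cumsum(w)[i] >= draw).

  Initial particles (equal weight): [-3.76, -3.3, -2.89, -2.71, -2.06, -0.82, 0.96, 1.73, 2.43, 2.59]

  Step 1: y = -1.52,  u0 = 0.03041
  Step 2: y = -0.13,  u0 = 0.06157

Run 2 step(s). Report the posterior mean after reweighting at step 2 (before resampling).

post_mean = -0.8200

step 1: w=[0.0000, 0.0000, 0.0003, 0.0030, 0.7225, 0.2742, 0.0000, 0.0000, 0.0000, 0.0000]  mean=-1.7222  Neff=1.6745  idx=[4, 4, 4, 4, 4, 4, 4, 5, 5, 5]
step 2: w=[0.0000, 0.0000, 0.0000, 0.0000, 0.0000, 0.0000, 0.0000, 0.3333, 0.3333, 0.3333]  mean=-0.8200  Neff=3.0000  idx=[7, 7, 7, 8, 8, 8, 8, 9, 9, 9]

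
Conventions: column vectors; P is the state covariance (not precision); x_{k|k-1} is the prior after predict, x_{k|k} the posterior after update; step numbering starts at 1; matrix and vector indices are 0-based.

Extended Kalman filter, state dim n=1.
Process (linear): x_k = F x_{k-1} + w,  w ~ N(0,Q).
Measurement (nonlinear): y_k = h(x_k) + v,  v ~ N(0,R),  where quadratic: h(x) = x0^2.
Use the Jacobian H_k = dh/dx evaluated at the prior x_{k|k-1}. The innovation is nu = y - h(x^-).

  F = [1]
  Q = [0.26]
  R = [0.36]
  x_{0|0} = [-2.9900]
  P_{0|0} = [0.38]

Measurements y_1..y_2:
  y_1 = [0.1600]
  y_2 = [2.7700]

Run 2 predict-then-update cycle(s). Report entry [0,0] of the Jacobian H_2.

step 1: x^-=[-2.9900]  P^-=[0.6400]  H_jac=[-5.9800]  S=[23.2467]  K=[-0.1646]  nu=[-8.7801]  x^+=[-1.5445]  P^+=[0.0099]
step 2: x^-=[-1.5445]  P^-=[0.2699]  H_jac=[-3.0890]  S=[2.9354]  K=[-0.2840]  nu=[0.3845]  x^+=[-1.6537]  P^+=[0.0331]

H_jac[0,0] = -3.0890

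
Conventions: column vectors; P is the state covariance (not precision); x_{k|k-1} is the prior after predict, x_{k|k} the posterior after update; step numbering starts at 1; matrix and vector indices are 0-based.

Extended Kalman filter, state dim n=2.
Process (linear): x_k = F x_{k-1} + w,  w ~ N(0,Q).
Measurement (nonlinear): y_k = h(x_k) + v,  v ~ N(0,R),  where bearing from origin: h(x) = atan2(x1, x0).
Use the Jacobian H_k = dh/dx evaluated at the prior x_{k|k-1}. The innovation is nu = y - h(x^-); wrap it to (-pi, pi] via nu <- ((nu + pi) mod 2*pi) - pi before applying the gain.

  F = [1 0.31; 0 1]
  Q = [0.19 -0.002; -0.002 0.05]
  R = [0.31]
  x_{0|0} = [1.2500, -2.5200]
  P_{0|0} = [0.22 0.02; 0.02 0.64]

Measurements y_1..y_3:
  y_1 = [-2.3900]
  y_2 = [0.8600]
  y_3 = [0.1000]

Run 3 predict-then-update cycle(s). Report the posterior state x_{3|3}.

step 1: x^-=[0.4688, -2.5200]  P^-=[0.4839 0.2164; 0.2164 0.6900]  H_jac=[0.3836 0.0714]  S=[0.3965]  K=[0.5070; 0.3335]  nu=[-1.0031]  x^+=[-0.0398, -2.8545]  P^+=[0.3820 0.1494; 0.1494 0.6459]
step 2: x^-=[-0.9247, -2.8545]  P^-=[0.7267 0.3476; 0.3476 0.6959]  H_jac=[0.3171 -0.1027]  S=[0.3677]  K=[0.5294; 0.1053]  nu=[2.7441]  x^+=[0.5281, -2.5655]  P^+=[0.6236 0.3271; 0.3271 0.6918]
step 3: x^-=[-0.2673, -2.5655]  P^-=[1.0829 0.5396; 0.5396 0.7418]  H_jac=[0.3856 -0.0402]  S=[0.4555]  K=[0.8691; 0.3913]  nu=[1.7746]  x^+=[1.2751, -1.8710]  P^+=[0.7388 0.3846; 0.3846 0.6721]

x_post = [1.2751, -1.8710]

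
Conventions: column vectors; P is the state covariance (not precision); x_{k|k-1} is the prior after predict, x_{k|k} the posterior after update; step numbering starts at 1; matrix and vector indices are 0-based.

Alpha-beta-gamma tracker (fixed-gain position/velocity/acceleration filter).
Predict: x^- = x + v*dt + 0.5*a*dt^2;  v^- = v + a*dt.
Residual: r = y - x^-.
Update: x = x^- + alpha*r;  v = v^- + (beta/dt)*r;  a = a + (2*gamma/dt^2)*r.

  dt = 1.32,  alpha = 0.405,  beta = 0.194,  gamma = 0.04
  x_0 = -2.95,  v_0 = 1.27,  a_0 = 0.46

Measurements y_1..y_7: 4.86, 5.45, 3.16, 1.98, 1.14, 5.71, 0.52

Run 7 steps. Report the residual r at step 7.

step 1: x_pred=-0.8728  r=5.7328  x^+=1.4490  v^+=2.7198  a^+=0.7232
step 2: x_pred=5.6691  r=-0.2191  x^+=5.5804  v^+=3.6422  a^+=0.7132
step 3: x_pred=11.0094  r=-7.8494  x^+=7.8304  v^+=3.4299  a^+=0.3528
step 4: x_pred=12.6652  r=-10.6852  x^+=8.3377  v^+=2.3252  a^+=-0.1378
step 5: x_pred=11.2869  r=-10.1469  x^+=7.1774  v^+=0.6520  a^+=-0.6037
step 6: x_pred=7.5120  r=-1.8020  x^+=6.7822  v^+=-0.4098  a^+=-0.6865
step 7: x_pred=5.6433  r=-5.1233  x^+=3.5683  v^+=-2.0689  a^+=-0.9217

resid = -5.1233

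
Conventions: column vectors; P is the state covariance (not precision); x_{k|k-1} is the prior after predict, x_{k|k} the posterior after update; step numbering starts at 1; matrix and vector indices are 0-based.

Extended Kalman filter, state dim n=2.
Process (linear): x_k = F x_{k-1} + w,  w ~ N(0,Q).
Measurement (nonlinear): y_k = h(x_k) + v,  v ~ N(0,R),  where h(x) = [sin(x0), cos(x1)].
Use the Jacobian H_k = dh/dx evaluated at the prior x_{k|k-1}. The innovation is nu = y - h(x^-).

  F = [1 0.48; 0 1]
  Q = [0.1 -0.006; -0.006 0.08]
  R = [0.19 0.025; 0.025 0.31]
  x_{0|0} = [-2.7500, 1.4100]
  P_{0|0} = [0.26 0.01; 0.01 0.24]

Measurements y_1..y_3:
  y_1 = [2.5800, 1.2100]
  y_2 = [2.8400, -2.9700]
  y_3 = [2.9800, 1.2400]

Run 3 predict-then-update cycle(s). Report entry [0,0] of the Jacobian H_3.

step 1: x^-=[-2.0732, 1.4100]  P^-=[0.4249 0.1192; 0.1192 0.3200]  H_jac=[-0.4815 0.0000; 0.0000 -0.9871]  S=[0.2885 0.0817; 0.0817 0.6218]  K=[-0.6809 -0.0998; -0.0573 -0.5005]  nu=[3.4564, 1.0499]  x^+=[-4.5314, 0.6865]  P^+=[0.2738 0.0486; 0.0486 0.1586]
step 2: x^-=[-4.2019, 0.6865]  P^-=[0.4570 0.1187; 0.1187 0.2386]  H_jac=[-0.4886 0.0000; 0.0000 -0.6338]  S=[0.2991 0.0618; 0.0618 0.4059]  K=[-0.7313 -0.0741; -0.1208 -0.3543]  nu=[1.9675, -3.7435]  x^+=[-5.3632, 1.7751]  P^+=[0.2882 0.0651; 0.0651 0.1780]
step 3: x^-=[-4.5111, 1.7751]  P^-=[0.4917 0.1446; 0.1446 0.2580]  H_jac=[-0.1999 0.0000; 0.0000 -0.9792]  S=[0.2096 0.0533; 0.0533 0.5574]  K=[-0.4143 -0.2143; -0.0232 -0.4511]  nu=[2.0002, 1.4429]  x^+=[-5.6491, 1.0779]  P^+=[0.4206 0.0784; 0.0784 0.1434]

H_jac[0,0] = -0.1999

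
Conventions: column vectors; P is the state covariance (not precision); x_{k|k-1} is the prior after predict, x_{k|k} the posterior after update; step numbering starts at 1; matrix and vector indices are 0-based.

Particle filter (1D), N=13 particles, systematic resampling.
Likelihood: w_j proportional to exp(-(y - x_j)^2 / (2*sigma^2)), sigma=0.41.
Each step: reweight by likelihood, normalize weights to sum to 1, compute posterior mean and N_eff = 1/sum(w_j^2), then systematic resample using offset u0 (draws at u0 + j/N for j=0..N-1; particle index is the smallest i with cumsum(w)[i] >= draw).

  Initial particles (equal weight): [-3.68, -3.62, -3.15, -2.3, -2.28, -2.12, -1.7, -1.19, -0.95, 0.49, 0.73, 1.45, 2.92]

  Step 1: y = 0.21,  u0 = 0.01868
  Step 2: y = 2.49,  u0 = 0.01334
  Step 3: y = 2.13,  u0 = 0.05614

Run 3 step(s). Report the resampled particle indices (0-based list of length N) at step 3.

step 1: w=[0.0000, 0.0000, 0.0000, 0.0000, 0.0000, 0.0000, 0.0000, 0.0023, 0.0144, 0.6232, 0.3520, 0.0081, 0.0000]  mean=0.5577  Neff=1.9512  idx=[9, 9, 9, 9, 9, 9, 9, 9, 9, 10, 10, 10, 10]
step 2: w=[0.0148, 0.0148, 0.0148, 0.0148, 0.0148, 0.0148, 0.0148, 0.0148, 0.0148, 0.2167, 0.2167, 0.2167, 0.2167]  mean=0.6980  Neff=5.2682  idx=[0, 6, 9, 9, 9, 10, 10, 10, 11, 11, 11, 12, 12]
step 3: w=[0.0102, 0.0102, 0.0891, 0.0891, 0.0891, 0.0891, 0.0891, 0.0891, 0.0891, 0.0891, 0.0891, 0.0891, 0.0891]  mean=0.7251  Neff=11.4343  idx=[2, 3, 4, 4, 5, 6, 7, 8, 9, 10, 11, 11, 12]

resampled_idx = [2, 3, 4, 4, 5, 6, 7, 8, 9, 10, 11, 11, 12]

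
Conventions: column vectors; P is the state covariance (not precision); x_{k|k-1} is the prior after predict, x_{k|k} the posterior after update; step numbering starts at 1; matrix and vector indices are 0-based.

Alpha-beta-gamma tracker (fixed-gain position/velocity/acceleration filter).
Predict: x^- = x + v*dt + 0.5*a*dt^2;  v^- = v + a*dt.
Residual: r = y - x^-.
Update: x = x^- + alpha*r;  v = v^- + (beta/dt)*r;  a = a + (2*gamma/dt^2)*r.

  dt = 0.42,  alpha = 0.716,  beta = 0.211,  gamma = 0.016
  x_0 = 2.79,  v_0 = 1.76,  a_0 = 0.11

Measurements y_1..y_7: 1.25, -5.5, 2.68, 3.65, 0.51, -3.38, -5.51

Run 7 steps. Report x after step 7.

step 1: x_pred=3.5389  r=-2.2889  x^+=1.9000  v^+=0.6563  a^+=-0.3052
step 2: x_pred=2.1488  r=-7.6488  x^+=-3.3277  v^+=-3.3145  a^+=-1.6928
step 3: x_pred=-4.8691  r=7.5491  x^+=0.5360  v^+=-0.2329  a^+=-0.3233
step 4: x_pred=0.4097  r=3.2403  x^+=2.7298  v^+=1.2592  a^+=0.2645
step 5: x_pred=3.2819  r=-2.7719  x^+=1.2972  v^+=-0.0223  a^+=-0.2383
step 6: x_pred=1.2668  r=-4.6468  x^+=-2.0603  v^+=-2.4569  a^+=-1.0813
step 7: x_pred=-3.1876  r=-2.3224  x^+=-4.8504  v^+=-4.0778  a^+=-1.5026

x_post = -4.8504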